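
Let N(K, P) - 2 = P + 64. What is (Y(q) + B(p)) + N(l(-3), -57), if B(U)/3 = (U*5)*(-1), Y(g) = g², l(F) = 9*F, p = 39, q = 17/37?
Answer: -788255/1369 ≈ -575.79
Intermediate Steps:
q = 17/37 (q = 17*(1/37) = 17/37 ≈ 0.45946)
B(U) = -15*U (B(U) = 3*((U*5)*(-1)) = 3*((5*U)*(-1)) = 3*(-5*U) = -15*U)
N(K, P) = 66 + P (N(K, P) = 2 + (P + 64) = 2 + (64 + P) = 66 + P)
(Y(q) + B(p)) + N(l(-3), -57) = ((17/37)² - 15*39) + (66 - 57) = (289/1369 - 585) + 9 = -800576/1369 + 9 = -788255/1369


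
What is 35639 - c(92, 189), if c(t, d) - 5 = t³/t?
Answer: 27170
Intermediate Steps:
c(t, d) = 5 + t² (c(t, d) = 5 + t³/t = 5 + t²)
35639 - c(92, 189) = 35639 - (5 + 92²) = 35639 - (5 + 8464) = 35639 - 1*8469 = 35639 - 8469 = 27170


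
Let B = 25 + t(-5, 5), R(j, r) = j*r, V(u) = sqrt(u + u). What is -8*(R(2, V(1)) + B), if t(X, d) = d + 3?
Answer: -264 - 16*sqrt(2) ≈ -286.63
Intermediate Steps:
V(u) = sqrt(2)*sqrt(u) (V(u) = sqrt(2*u) = sqrt(2)*sqrt(u))
t(X, d) = 3 + d
B = 33 (B = 25 + (3 + 5) = 25 + 8 = 33)
-8*(R(2, V(1)) + B) = -8*(2*(sqrt(2)*sqrt(1)) + 33) = -8*(2*(sqrt(2)*1) + 33) = -8*(2*sqrt(2) + 33) = -8*(33 + 2*sqrt(2)) = -264 - 16*sqrt(2)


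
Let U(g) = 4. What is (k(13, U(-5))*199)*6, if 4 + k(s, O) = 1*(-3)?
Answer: -8358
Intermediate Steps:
k(s, O) = -7 (k(s, O) = -4 + 1*(-3) = -4 - 3 = -7)
(k(13, U(-5))*199)*6 = -7*199*6 = -1393*6 = -8358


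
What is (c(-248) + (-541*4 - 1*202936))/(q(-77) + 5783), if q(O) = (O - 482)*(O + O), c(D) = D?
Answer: -205348/91869 ≈ -2.2352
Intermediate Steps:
q(O) = 2*O*(-482 + O) (q(O) = (-482 + O)*(2*O) = 2*O*(-482 + O))
(c(-248) + (-541*4 - 1*202936))/(q(-77) + 5783) = (-248 + (-541*4 - 1*202936))/(2*(-77)*(-482 - 77) + 5783) = (-248 + (-2164 - 202936))/(2*(-77)*(-559) + 5783) = (-248 - 205100)/(86086 + 5783) = -205348/91869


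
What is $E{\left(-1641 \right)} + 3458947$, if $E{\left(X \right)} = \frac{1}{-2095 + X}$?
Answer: $\frac{12922625991}{3736} \approx 3.4589 \cdot 10^{6}$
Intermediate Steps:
$E{\left(-1641 \right)} + 3458947 = \frac{1}{-2095 - 1641} + 3458947 = \frac{1}{-3736} + 3458947 = - \frac{1}{3736} + 3458947 = \frac{12922625991}{3736}$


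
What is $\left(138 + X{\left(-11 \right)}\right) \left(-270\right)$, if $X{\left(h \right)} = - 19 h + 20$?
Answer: $-99090$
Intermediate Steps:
$X{\left(h \right)} = 20 - 19 h$
$\left(138 + X{\left(-11 \right)}\right) \left(-270\right) = \left(138 + \left(20 - -209\right)\right) \left(-270\right) = \left(138 + \left(20 + 209\right)\right) \left(-270\right) = \left(138 + 229\right) \left(-270\right) = 367 \left(-270\right) = -99090$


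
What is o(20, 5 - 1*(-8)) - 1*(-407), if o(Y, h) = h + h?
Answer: 433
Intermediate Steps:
o(Y, h) = 2*h
o(20, 5 - 1*(-8)) - 1*(-407) = 2*(5 - 1*(-8)) - 1*(-407) = 2*(5 + 8) + 407 = 2*13 + 407 = 26 + 407 = 433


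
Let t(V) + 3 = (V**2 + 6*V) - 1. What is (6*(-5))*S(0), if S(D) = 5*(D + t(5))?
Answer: -7650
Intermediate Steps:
t(V) = -4 + V**2 + 6*V (t(V) = -3 + ((V**2 + 6*V) - 1) = -3 + (-1 + V**2 + 6*V) = -4 + V**2 + 6*V)
S(D) = 255 + 5*D (S(D) = 5*(D + (-4 + 5**2 + 6*5)) = 5*(D + (-4 + 25 + 30)) = 5*(D + 51) = 5*(51 + D) = 255 + 5*D)
(6*(-5))*S(0) = (6*(-5))*(255 + 5*0) = -30*(255 + 0) = -30*255 = -7650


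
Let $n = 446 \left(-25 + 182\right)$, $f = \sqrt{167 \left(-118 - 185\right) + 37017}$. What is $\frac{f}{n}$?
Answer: $\frac{2 i \sqrt{849}}{35011} \approx 0.0016645 i$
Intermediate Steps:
$f = 4 i \sqrt{849}$ ($f = \sqrt{167 \left(-303\right) + 37017} = \sqrt{-50601 + 37017} = \sqrt{-13584} = 4 i \sqrt{849} \approx 116.55 i$)
$n = 70022$ ($n = 446 \cdot 157 = 70022$)
$\frac{f}{n} = \frac{4 i \sqrt{849}}{70022} = 4 i \sqrt{849} \cdot \frac{1}{70022} = \frac{2 i \sqrt{849}}{35011}$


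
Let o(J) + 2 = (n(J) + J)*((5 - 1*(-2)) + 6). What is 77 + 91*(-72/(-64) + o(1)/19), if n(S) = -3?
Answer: 6881/152 ≈ 45.270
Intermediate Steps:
o(J) = -41 + 13*J (o(J) = -2 + (-3 + J)*((5 - 1*(-2)) + 6) = -2 + (-3 + J)*((5 + 2) + 6) = -2 + (-3 + J)*(7 + 6) = -2 + (-3 + J)*13 = -2 + (-39 + 13*J) = -41 + 13*J)
77 + 91*(-72/(-64) + o(1)/19) = 77 + 91*(-72/(-64) + (-41 + 13*1)/19) = 77 + 91*(-72*(-1/64) + (-41 + 13)*(1/19)) = 77 + 91*(9/8 - 28*1/19) = 77 + 91*(9/8 - 28/19) = 77 + 91*(-53/152) = 77 - 4823/152 = 6881/152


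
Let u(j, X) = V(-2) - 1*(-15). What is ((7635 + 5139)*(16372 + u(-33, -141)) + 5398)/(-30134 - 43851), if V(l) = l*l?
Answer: -209384032/73985 ≈ -2830.1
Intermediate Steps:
V(l) = l**2
u(j, X) = 19 (u(j, X) = (-2)**2 - 1*(-15) = 4 + 15 = 19)
((7635 + 5139)*(16372 + u(-33, -141)) + 5398)/(-30134 - 43851) = ((7635 + 5139)*(16372 + 19) + 5398)/(-30134 - 43851) = (12774*16391 + 5398)/(-73985) = (209378634 + 5398)*(-1/73985) = 209384032*(-1/73985) = -209384032/73985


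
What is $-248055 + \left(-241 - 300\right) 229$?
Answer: $-371944$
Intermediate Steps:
$-248055 + \left(-241 - 300\right) 229 = -248055 - 123889 = -371944$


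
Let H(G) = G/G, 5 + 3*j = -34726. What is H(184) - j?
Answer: 11578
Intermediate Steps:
j = -11577 (j = -5/3 + (⅓)*(-34726) = -5/3 - 34726/3 = -11577)
H(G) = 1
H(184) - j = 1 - 1*(-11577) = 1 + 11577 = 11578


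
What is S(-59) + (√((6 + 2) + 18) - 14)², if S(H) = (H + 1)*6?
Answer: -348 + (14 - √26)² ≈ -268.77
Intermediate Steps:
S(H) = 6 + 6*H (S(H) = (1 + H)*6 = 6 + 6*H)
S(-59) + (√((6 + 2) + 18) - 14)² = (6 + 6*(-59)) + (√((6 + 2) + 18) - 14)² = (6 - 354) + (√(8 + 18) - 14)² = -348 + (√26 - 14)² = -348 + (-14 + √26)²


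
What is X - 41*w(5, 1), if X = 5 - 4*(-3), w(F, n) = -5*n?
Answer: 222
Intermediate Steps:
X = 17 (X = 5 + 12 = 17)
X - 41*w(5, 1) = 17 - (-205) = 17 - 41*(-5) = 17 + 205 = 222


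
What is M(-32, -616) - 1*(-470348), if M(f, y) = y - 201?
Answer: 469531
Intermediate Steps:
M(f, y) = -201 + y
M(-32, -616) - 1*(-470348) = (-201 - 616) - 1*(-470348) = -817 + 470348 = 469531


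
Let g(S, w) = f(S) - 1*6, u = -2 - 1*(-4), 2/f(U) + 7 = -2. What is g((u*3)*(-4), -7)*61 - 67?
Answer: -4019/9 ≈ -446.56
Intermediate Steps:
f(U) = -2/9 (f(U) = 2/(-7 - 2) = 2/(-9) = 2*(-⅑) = -2/9)
u = 2 (u = -2 + 4 = 2)
g(S, w) = -56/9 (g(S, w) = -2/9 - 1*6 = -2/9 - 6 = -56/9)
g((u*3)*(-4), -7)*61 - 67 = -56/9*61 - 67 = -3416/9 - 67 = -4019/9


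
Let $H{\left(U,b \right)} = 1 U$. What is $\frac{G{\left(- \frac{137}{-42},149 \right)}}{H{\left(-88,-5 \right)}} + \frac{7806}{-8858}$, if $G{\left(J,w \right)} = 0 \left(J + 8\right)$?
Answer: $- \frac{3903}{4429} \approx -0.88124$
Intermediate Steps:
$H{\left(U,b \right)} = U$
$G{\left(J,w \right)} = 0$ ($G{\left(J,w \right)} = 0 \left(8 + J\right) = 0$)
$\frac{G{\left(- \frac{137}{-42},149 \right)}}{H{\left(-88,-5 \right)}} + \frac{7806}{-8858} = \frac{0}{-88} + \frac{7806}{-8858} = 0 \left(- \frac{1}{88}\right) + 7806 \left(- \frac{1}{8858}\right) = 0 - \frac{3903}{4429} = - \frac{3903}{4429}$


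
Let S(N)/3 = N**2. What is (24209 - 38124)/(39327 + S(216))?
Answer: -2783/35859 ≈ -0.077610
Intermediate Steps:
S(N) = 3*N**2
(24209 - 38124)/(39327 + S(216)) = (24209 - 38124)/(39327 + 3*216**2) = -13915/(39327 + 3*46656) = -13915/(39327 + 139968) = -13915/179295 = -13915*1/179295 = -2783/35859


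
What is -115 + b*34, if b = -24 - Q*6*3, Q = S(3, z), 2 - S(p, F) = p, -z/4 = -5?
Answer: -319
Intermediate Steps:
z = 20 (z = -4*(-5) = 20)
S(p, F) = 2 - p
Q = -1 (Q = 2 - 1*3 = 2 - 3 = -1)
b = -6 (b = -24 - (-1*6)*3 = -24 - (-6)*3 = -24 - 1*(-18) = -24 + 18 = -6)
-115 + b*34 = -115 - 6*34 = -115 - 204 = -319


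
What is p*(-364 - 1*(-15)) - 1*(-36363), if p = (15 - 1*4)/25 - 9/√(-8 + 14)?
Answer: 905236/25 + 1047*√6/2 ≈ 37492.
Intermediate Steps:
p = 11/25 - 3*√6/2 (p = (15 - 4)*(1/25) - 9*√6/6 = 11*(1/25) - 3*√6/2 = 11/25 - 3*√6/2 ≈ -3.2342)
p*(-364 - 1*(-15)) - 1*(-36363) = (11/25 - 3*√6/2)*(-364 - 1*(-15)) - 1*(-36363) = (11/25 - 3*√6/2)*(-364 + 15) + 36363 = (11/25 - 3*√6/2)*(-349) + 36363 = (-3839/25 + 1047*√6/2) + 36363 = 905236/25 + 1047*√6/2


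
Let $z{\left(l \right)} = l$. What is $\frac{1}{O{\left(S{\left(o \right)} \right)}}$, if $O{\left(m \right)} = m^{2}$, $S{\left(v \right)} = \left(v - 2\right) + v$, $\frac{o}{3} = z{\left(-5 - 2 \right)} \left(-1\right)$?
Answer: $\frac{1}{1600} \approx 0.000625$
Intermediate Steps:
$o = 21$ ($o = 3 \left(-5 - 2\right) \left(-1\right) = 3 \left(\left(-7\right) \left(-1\right)\right) = 3 \cdot 7 = 21$)
$S{\left(v \right)} = -2 + 2 v$ ($S{\left(v \right)} = \left(-2 + v\right) + v = -2 + 2 v$)
$\frac{1}{O{\left(S{\left(o \right)} \right)}} = \frac{1}{\left(-2 + 2 \cdot 21\right)^{2}} = \frac{1}{\left(-2 + 42\right)^{2}} = \frac{1}{40^{2}} = \frac{1}{1600}$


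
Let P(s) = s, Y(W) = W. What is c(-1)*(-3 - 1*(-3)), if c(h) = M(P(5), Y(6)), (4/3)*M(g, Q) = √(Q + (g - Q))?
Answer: 0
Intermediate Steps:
M(g, Q) = 3*√g/4 (M(g, Q) = 3*√(Q + (g - Q))/4 = 3*√g/4)
c(h) = 3*√5/4
c(-1)*(-3 - 1*(-3)) = (3*√5/4)*(-3 - 1*(-3)) = (3*√5/4)*(-3 + 3) = (3*√5/4)*0 = 0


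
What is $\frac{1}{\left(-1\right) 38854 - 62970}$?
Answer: $- \frac{1}{101824} \approx -9.8209 \cdot 10^{-6}$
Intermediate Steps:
$\frac{1}{\left(-1\right) 38854 - 62970} = \frac{1}{-38854 - 62970} = \frac{1}{-101824} = - \frac{1}{101824}$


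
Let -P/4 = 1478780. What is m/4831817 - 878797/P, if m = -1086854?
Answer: -2182685548331/28580777373040 ≈ -0.076369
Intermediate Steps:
P = -5915120 (P = -4*1478780 = -5915120)
m/4831817 - 878797/P = -1086854/4831817 - 878797/(-5915120) = -1086854*1/4831817 - 878797*(-1/5915120) = -1086854/4831817 + 878797/5915120 = -2182685548331/28580777373040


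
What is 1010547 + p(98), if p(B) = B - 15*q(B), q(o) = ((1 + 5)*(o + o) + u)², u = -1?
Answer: -19698730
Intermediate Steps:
q(o) = (-1 + 12*o)² (q(o) = ((1 + 5)*(o + o) - 1)² = (6*(2*o) - 1)² = (12*o - 1)² = (-1 + 12*o)²)
p(B) = B - 15*(-1 + 12*B)²
1010547 + p(98) = 1010547 + (98 - 15*(-1 + 12*98)²) = 1010547 + (98 - 15*(-1 + 1176)²) = 1010547 + (98 - 15*1175²) = 1010547 + (98 - 15*1380625) = 1010547 + (98 - 20709375) = 1010547 - 20709277 = -19698730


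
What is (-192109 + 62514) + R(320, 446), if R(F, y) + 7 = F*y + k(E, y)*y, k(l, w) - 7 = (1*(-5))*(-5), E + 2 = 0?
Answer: 27390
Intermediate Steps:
E = -2 (E = -2 + 0 = -2)
k(l, w) = 32 (k(l, w) = 7 + (1*(-5))*(-5) = 7 - 5*(-5) = 7 + 25 = 32)
R(F, y) = -7 + 32*y + F*y (R(F, y) = -7 + (F*y + 32*y) = -7 + (32*y + F*y) = -7 + 32*y + F*y)
(-192109 + 62514) + R(320, 446) = (-192109 + 62514) + (-7 + 32*446 + 320*446) = -129595 + (-7 + 14272 + 142720) = -129595 + 156985 = 27390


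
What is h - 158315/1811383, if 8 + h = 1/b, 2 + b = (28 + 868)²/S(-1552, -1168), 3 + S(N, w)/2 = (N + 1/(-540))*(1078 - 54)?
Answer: -7468505047899201/875420323024646 ≈ -8.5313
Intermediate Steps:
S(N, w) = -1322/135 + 2048*N (S(N, w) = -6 + 2*((N + 1/(-540))*(1078 - 54)) = -6 + 2*((N - 1/540)*1024) = -6 + 2*((-1/540 + N)*1024) = -6 + 2*(-256/135 + 1024*N) = -6 + (-512/135 + 2048*N) = -1322/135 + 2048*N)
b = -483288362/214549141 (b = -2 + (28 + 868)²/(-1322/135 + 2048*(-1552)) = -2 + 896²/(-1322/135 - 3178496) = -2 + 802816/(-429098282/135) = -2 + 802816*(-135/429098282) = -2 - 54190080/214549141 = -483288362/214549141 ≈ -2.2526)
h = -4080856037/483288362 (h = -8 + 1/(-483288362/214549141) = -8 - 214549141/483288362 = -4080856037/483288362 ≈ -8.4439)
h - 158315/1811383 = -4080856037/483288362 - 158315/1811383 = -7468505047899201/875420323024646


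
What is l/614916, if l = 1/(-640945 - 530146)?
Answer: -1/720122593356 ≈ -1.3887e-12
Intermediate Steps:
l = -1/1171091 (l = 1/(-1171091) = -1/1171091 ≈ -8.5390e-7)
l/614916 = -1/1171091/614916 = -1/1171091*1/614916 = -1/720122593356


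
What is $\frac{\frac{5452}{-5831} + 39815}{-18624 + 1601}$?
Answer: $- \frac{232155813}{99261113} \approx -2.3388$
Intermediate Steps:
$\frac{\frac{5452}{-5831} + 39815}{-18624 + 1601} = \frac{5452 \left(- \frac{1}{5831}\right) + 39815}{-17023} = \left(- \frac{5452}{5831} + 39815\right) \left(- \frac{1}{17023}\right) = \frac{232155813}{5831} \left(- \frac{1}{17023}\right) = - \frac{232155813}{99261113}$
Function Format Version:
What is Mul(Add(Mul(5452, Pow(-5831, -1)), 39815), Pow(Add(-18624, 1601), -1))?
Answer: Rational(-232155813, 99261113) ≈ -2.3388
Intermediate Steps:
Mul(Add(Mul(5452, Pow(-5831, -1)), 39815), Pow(Add(-18624, 1601), -1)) = Mul(Add(Mul(5452, Rational(-1, 5831)), 39815), Pow(-17023, -1)) = Mul(Add(Rational(-5452, 5831), 39815), Rational(-1, 17023)) = Mul(Rational(232155813, 5831), Rational(-1, 17023)) = Rational(-232155813, 99261113)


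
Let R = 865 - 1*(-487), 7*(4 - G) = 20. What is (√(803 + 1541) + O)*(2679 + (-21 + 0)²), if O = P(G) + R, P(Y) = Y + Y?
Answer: 29577600/7 + 6240*√586 ≈ 4.3764e+6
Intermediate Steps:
G = 8/7 (G = 4 - ⅐*20 = 4 - 20/7 = 8/7 ≈ 1.1429)
R = 1352 (R = 865 + 487 = 1352)
P(Y) = 2*Y
O = 9480/7 (O = 2*(8/7) + 1352 = 16/7 + 1352 = 9480/7 ≈ 1354.3)
(√(803 + 1541) + O)*(2679 + (-21 + 0)²) = (√(803 + 1541) + 9480/7)*(2679 + (-21 + 0)²) = (√2344 + 9480/7)*(2679 + (-21)²) = (2*√586 + 9480/7)*(2679 + 441) = (9480/7 + 2*√586)*3120 = 29577600/7 + 6240*√586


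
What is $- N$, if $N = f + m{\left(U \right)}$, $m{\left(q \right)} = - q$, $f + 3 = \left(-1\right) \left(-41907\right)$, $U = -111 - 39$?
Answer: $-42054$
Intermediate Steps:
$U = -150$
$f = 41904$ ($f = -3 - -41907 = -3 + 41907 = 41904$)
$N = 42054$ ($N = 41904 - -150 = 41904 + 150 = 42054$)
$- N = \left(-1\right) 42054 = -42054$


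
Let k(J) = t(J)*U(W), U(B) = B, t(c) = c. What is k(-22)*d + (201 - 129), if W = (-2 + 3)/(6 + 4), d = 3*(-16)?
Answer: 888/5 ≈ 177.60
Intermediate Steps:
d = -48
W = ⅒ (W = 1/10 = 1*(⅒) = ⅒ ≈ 0.10000)
k(J) = J/10 (k(J) = J*(⅒) = J/10)
k(-22)*d + (201 - 129) = ((⅒)*(-22))*(-48) + (201 - 129) = -11/5*(-48) + 72 = 528/5 + 72 = 888/5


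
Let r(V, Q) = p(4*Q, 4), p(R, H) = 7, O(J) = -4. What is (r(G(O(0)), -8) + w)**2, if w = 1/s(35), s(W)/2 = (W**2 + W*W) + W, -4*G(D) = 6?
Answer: 1210413681/24700900 ≈ 49.003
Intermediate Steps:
G(D) = -3/2 (G(D) = -1/4*6 = -3/2)
s(W) = 2*W + 4*W**2 (s(W) = 2*((W**2 + W*W) + W) = 2*((W**2 + W**2) + W) = 2*(2*W**2 + W) = 2*(W + 2*W**2) = 2*W + 4*W**2)
r(V, Q) = 7
w = 1/4970 (w = 1/(2*35*(1 + 2*35)) = 1/(2*35*(1 + 70)) = 1/(2*35*71) = 1/4970 ≈ 0.00020121)
(r(G(O(0)), -8) + w)**2 = (7 + 1/4970)**2 = (34791/4970)**2 = 1210413681/24700900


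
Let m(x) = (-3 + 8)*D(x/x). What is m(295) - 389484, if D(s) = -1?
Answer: -389489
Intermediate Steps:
m(x) = -5 (m(x) = (-3 + 8)*(-1) = 5*(-1) = -5)
m(295) - 389484 = -5 - 389484 = -389489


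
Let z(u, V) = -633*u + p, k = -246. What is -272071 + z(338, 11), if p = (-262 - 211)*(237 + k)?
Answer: -481768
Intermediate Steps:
p = 4257 (p = (-262 - 211)*(237 - 246) = -473*(-9) = 4257)
z(u, V) = 4257 - 633*u (z(u, V) = -633*u + 4257 = 4257 - 633*u)
-272071 + z(338, 11) = -272071 + (4257 - 633*338) = -272071 + (4257 - 213954) = -272071 - 209697 = -481768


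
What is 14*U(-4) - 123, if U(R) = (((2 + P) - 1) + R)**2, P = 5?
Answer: -67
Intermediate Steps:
U(R) = (6 + R)**2 (U(R) = (((2 + 5) - 1) + R)**2 = ((7 - 1) + R)**2 = (6 + R)**2)
14*U(-4) - 123 = 14*(6 - 4)**2 - 123 = 14*2**2 - 123 = 14*4 - 123 = 56 - 123 = -67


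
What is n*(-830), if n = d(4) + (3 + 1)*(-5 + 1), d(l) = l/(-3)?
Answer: 43160/3 ≈ 14387.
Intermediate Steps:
d(l) = -l/3 (d(l) = l*(-⅓) = -l/3)
n = -52/3 (n = -⅓*4 + (3 + 1)*(-5 + 1) = -4/3 + 4*(-4) = -4/3 - 16 = -52/3 ≈ -17.333)
n*(-830) = -52/3*(-830) = 43160/3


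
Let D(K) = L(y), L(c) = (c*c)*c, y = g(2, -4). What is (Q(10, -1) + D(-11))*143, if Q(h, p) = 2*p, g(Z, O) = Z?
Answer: 858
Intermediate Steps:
y = 2
L(c) = c**3 (L(c) = c**2*c = c**3)
D(K) = 8 (D(K) = 2**3 = 8)
(Q(10, -1) + D(-11))*143 = (2*(-1) + 8)*143 = (-2 + 8)*143 = 6*143 = 858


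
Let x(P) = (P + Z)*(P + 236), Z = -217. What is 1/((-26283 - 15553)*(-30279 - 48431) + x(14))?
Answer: 1/3292860810 ≈ 3.0369e-10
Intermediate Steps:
x(P) = (-217 + P)*(236 + P) (x(P) = (P - 217)*(P + 236) = (-217 + P)*(236 + P))
1/((-26283 - 15553)*(-30279 - 48431) + x(14)) = 1/((-26283 - 15553)*(-30279 - 48431) + (-51212 + 14² + 19*14)) = 1/(-41836*(-78710) + (-51212 + 196 + 266)) = 1/(3292911560 - 50750) = 1/3292860810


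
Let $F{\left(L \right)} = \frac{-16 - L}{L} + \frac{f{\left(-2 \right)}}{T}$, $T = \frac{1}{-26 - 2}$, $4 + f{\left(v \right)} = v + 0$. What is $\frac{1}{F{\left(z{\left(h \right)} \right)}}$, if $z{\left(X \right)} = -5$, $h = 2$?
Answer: $\frac{5}{851} \approx 0.0058754$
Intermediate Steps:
$f{\left(v \right)} = -4 + v$ ($f{\left(v \right)} = -4 + \left(v + 0\right) = -4 + v$)
$T = - \frac{1}{28}$ ($T = \frac{1}{-28} = - \frac{1}{28} \approx -0.035714$)
$F{\left(L \right)} = 168 + \frac{-16 - L}{L}$ ($F{\left(L \right)} = \frac{-16 - L}{L} + \frac{-4 - 2}{- \frac{1}{28}} = \frac{-16 - L}{L} - -168 = \frac{-16 - L}{L} + 168 = 168 + \frac{-16 - L}{L}$)
$\frac{1}{F{\left(z{\left(h \right)} \right)}} = \frac{1}{167 - \frac{16}{-5}} = \frac{1}{167 - - \frac{16}{5}} = \frac{1}{167 + \frac{16}{5}} = \frac{1}{\frac{851}{5}} = \frac{5}{851}$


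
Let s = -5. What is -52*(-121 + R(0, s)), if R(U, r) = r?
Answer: 6552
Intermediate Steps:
-52*(-121 + R(0, s)) = -52*(-121 - 5) = -52*(-126) = 6552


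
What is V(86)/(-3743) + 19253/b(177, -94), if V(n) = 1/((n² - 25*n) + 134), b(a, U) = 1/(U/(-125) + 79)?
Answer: 773004647956451/503433500 ≈ 1.5355e+6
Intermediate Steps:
b(a, U) = 1/(79 - U/125) (b(a, U) = 1/(U*(-1/125) + 79) = 1/(-U/125 + 79) = 1/(79 - U/125))
V(n) = 1/(134 + n² - 25*n)
V(86)/(-3743) + 19253/b(177, -94) = 1/((134 + 86² - 25*86)*(-3743)) + 19253/((-125/(-9875 - 94))) = -1/3743/(134 + 7396 - 2150) + 19253/((-125/(-9969))) = -1/3743/5380 + 19253/((-125*(-1/9969))) = (1/5380)*(-1/3743) + 19253/(125/9969) = -1/20137340 + 19253*(9969/125) = -1/20137340 + 191933157/125 = 773004647956451/503433500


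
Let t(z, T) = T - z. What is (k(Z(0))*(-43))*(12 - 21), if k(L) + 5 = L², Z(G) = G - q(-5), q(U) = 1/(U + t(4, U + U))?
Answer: -698148/361 ≈ -1933.9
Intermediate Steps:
q(U) = 1/(-4 + 3*U) (q(U) = 1/(U + ((U + U) - 1*4)) = 1/(U + (2*U - 4)) = 1/(U + (-4 + 2*U)) = 1/(-4 + 3*U))
Z(G) = 1/19 + G (Z(G) = G - 1/(-4 + 3*(-5)) = G - 1/(-4 - 15) = G - 1/(-19) = G - 1*(-1/19) = G + 1/19 = 1/19 + G)
k(L) = -5 + L²
(k(Z(0))*(-43))*(12 - 21) = ((-5 + (1/19 + 0)²)*(-43))*(12 - 21) = ((-5 + (1/19)²)*(-43))*(-9) = ((-5 + 1/361)*(-43))*(-9) = -1804/361*(-43)*(-9) = (77572/361)*(-9) = -698148/361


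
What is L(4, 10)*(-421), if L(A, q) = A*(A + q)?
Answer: -23576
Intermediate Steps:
L(4, 10)*(-421) = (4*(4 + 10))*(-421) = (4*14)*(-421) = 56*(-421) = -23576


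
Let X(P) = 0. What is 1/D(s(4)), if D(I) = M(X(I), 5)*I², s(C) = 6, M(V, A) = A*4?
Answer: 1/720 ≈ 0.0013889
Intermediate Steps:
M(V, A) = 4*A
D(I) = 20*I² (D(I) = (4*5)*I² = 20*I²)
1/D(s(4)) = 1/(20*6²) = 1/(20*36) = 1/720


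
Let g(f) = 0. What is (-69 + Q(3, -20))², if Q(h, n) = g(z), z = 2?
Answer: 4761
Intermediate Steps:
Q(h, n) = 0
(-69 + Q(3, -20))² = (-69 + 0)² = (-69)² = 4761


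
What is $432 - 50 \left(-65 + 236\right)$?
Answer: $-8118$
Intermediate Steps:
$432 - 50 \left(-65 + 236\right) = 432 - 8550 = -8118$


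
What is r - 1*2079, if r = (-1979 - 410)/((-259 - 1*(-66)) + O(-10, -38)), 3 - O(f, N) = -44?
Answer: -301145/146 ≈ -2062.6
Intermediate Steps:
O(f, N) = 47 (O(f, N) = 3 - 1*(-44) = 3 + 44 = 47)
r = 2389/146 (r = (-1979 - 410)/((-259 - 1*(-66)) + 47) = -2389/((-259 + 66) + 47) = -2389/(-193 + 47) = -2389/(-146) = -2389*(-1/146) = 2389/146 ≈ 16.363)
r - 1*2079 = 2389/146 - 1*2079 = 2389/146 - 2079 = -301145/146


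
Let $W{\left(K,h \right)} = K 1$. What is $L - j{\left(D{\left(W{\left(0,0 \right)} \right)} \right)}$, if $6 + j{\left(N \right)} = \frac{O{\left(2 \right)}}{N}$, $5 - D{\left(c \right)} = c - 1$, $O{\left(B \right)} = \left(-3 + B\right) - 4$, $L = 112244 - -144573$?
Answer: $\frac{1540943}{6} \approx 2.5682 \cdot 10^{5}$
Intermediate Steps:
$W{\left(K,h \right)} = K$
$L = 256817$ ($L = 112244 + 144573 = 256817$)
$O{\left(B \right)} = -7 + B$
$D{\left(c \right)} = 6 - c$ ($D{\left(c \right)} = 5 - \left(c - 1\right) = 5 - \left(-1 + c\right) = 6 - c$)
$j{\left(N \right)} = -6 - \frac{5}{N}$ ($j{\left(N \right)} = -6 + \frac{-7 + 2}{N} = -6 - \frac{5}{N}$)
$L - j{\left(D{\left(W{\left(0,0 \right)} \right)} \right)} = 256817 - \left(-6 - \frac{5}{6 - 0}\right) = 256817 - \left(-6 - \frac{5}{6 + 0}\right) = 256817 - \left(-6 - \frac{5}{6}\right) = 256817 - - \frac{41}{6} = 256817 + \frac{41}{6} = \frac{1540943}{6}$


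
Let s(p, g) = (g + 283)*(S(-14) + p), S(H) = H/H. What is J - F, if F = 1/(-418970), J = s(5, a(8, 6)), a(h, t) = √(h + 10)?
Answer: 711411061/418970 + 18*√2 ≈ 1723.5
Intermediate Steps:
a(h, t) = √(10 + h)
S(H) = 1
s(p, g) = (1 + p)*(283 + g) (s(p, g) = (g + 283)*(1 + p) = (283 + g)*(1 + p) = (1 + p)*(283 + g))
J = 1698 + 18*√2 (J = 283 + √(10 + 8) + 283*5 + √(10 + 8)*5 = 283 + √18 + 1415 + √18*5 = 283 + 3*√2 + 1415 + (3*√2)*5 = 283 + 3*√2 + 1415 + 15*√2 = 1698 + 18*√2 ≈ 1723.5)
F = -1/418970 ≈ -2.3868e-6
J - F = (1698 + 18*√2) - 1*(-1/418970) = (1698 + 18*√2) + 1/418970 = 711411061/418970 + 18*√2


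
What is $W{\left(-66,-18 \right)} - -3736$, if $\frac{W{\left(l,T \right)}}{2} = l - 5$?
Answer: $3594$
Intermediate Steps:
$W{\left(l,T \right)} = -10 + 2 l$ ($W{\left(l,T \right)} = 2 \left(l - 5\right) = 2 \left(-5 + l\right) = -10 + 2 l$)
$W{\left(-66,-18 \right)} - -3736 = \left(-10 + 2 \left(-66\right)\right) - -3736 = \left(-10 - 132\right) + 3736 = -142 + 3736 = 3594$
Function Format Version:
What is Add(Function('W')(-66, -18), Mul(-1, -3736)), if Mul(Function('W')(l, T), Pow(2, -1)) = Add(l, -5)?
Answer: 3594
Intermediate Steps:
Function('W')(l, T) = Add(-10, Mul(2, l)) (Function('W')(l, T) = Mul(2, Add(l, -5)) = Mul(2, Add(-5, l)) = Add(-10, Mul(2, l)))
Add(Function('W')(-66, -18), Mul(-1, -3736)) = Add(Add(-10, Mul(2, -66)), Mul(-1, -3736)) = Add(Add(-10, -132), 3736) = Add(-142, 3736) = 3594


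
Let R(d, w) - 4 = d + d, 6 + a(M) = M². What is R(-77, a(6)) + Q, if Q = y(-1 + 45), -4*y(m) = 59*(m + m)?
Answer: -1448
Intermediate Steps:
a(M) = -6 + M²
R(d, w) = 4 + 2*d (R(d, w) = 4 + (d + d) = 4 + 2*d)
y(m) = -59*m/2 (y(m) = -59*(m + m)/4 = -59*2*m/4 = -59*m/2)
Q = -1298 (Q = -59*(-1 + 45)/2 = -59/2*44 = -1298)
R(-77, a(6)) + Q = (4 + 2*(-77)) - 1298 = (4 - 154) - 1298 = -150 - 1298 = -1448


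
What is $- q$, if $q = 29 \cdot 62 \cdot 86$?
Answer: $-154628$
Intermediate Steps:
$q = 154628$ ($q = 1798 \cdot 86 = 154628$)
$- q = \left(-1\right) 154628 = -154628$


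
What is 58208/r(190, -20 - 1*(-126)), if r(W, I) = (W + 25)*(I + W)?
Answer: 7276/7955 ≈ 0.91465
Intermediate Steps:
r(W, I) = (25 + W)*(I + W)
58208/r(190, -20 - 1*(-126)) = 58208/(190² + 25*(-20 - 1*(-126)) + 25*190 + (-20 - 1*(-126))*190) = 58208/(36100 + 25*(-20 + 126) + 4750 + (-20 + 126)*190) = 58208/(36100 + 25*106 + 4750 + 106*190) = 58208/(36100 + 2650 + 4750 + 20140) = 58208/63640 = 58208*(1/63640) = 7276/7955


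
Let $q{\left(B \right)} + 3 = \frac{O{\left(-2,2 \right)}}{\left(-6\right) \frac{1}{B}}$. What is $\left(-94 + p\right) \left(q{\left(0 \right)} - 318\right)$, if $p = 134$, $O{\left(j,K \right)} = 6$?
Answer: $-12840$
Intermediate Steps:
$q{\left(B \right)} = -3 - B$ ($q{\left(B \right)} = -3 + \frac{6}{\left(-6\right) \frac{1}{B}} = -3 + 6 \left(- \frac{B}{6}\right) = -3 - B$)
$\left(-94 + p\right) \left(q{\left(0 \right)} - 318\right) = \left(-94 + 134\right) \left(\left(-3 - 0\right) - 318\right) = 40 \left(\left(-3 + 0\right) - 318\right) = 40 \left(-3 - 318\right) = 40 \left(-321\right) = -12840$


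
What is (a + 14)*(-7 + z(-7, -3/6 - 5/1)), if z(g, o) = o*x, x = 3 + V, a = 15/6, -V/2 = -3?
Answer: -3729/4 ≈ -932.25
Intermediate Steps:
V = 6 (V = -2*(-3) = 6)
a = 5/2 (a = 15*(⅙) = 5/2 ≈ 2.5000)
x = 9 (x = 3 + 6 = 9)
z(g, o) = 9*o (z(g, o) = o*9 = 9*o)
(a + 14)*(-7 + z(-7, -3/6 - 5/1)) = (5/2 + 14)*(-7 + 9*(-3/6 - 5/1)) = 33*(-7 + 9*(-3*⅙ - 5*1))/2 = 33*(-7 + 9*(-½ - 5))/2 = 33*(-7 + 9*(-11/2))/2 = 33*(-7 - 99/2)/2 = (33/2)*(-113/2) = -3729/4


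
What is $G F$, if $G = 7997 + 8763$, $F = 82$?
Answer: $1374320$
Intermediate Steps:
$G = 16760$
$G F = 16760 \cdot 82 = 1374320$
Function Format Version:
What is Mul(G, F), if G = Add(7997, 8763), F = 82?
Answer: 1374320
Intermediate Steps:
G = 16760
Mul(G, F) = Mul(16760, 82) = 1374320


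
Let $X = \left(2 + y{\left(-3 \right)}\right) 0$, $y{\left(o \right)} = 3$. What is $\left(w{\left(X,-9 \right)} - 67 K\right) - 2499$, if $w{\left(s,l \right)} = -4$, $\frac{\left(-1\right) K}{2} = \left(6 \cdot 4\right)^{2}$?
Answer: $74681$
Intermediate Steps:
$K = -1152$ ($K = - 2 \left(6 \cdot 4\right)^{2} = - 2 \cdot 24^{2} = \left(-2\right) 576 = -1152$)
$X = 0$ ($X = \left(2 + 3\right) 0 = 5 \cdot 0 = 0$)
$\left(w{\left(X,-9 \right)} - 67 K\right) - 2499 = \left(-4 - -77184\right) - 2499 = \left(-4 + 77184\right) - 2499 = 77180 - 2499 = 74681$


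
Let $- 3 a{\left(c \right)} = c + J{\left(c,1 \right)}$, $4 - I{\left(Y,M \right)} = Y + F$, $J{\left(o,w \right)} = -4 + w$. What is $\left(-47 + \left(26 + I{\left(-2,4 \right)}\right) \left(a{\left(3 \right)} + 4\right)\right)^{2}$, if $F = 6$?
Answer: $3249$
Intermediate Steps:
$I{\left(Y,M \right)} = -2 - Y$ ($I{\left(Y,M \right)} = 4 - \left(Y + 6\right) = 4 - \left(6 + Y\right) = -2 - Y$)
$a{\left(c \right)} = 1 - \frac{c}{3}$ ($a{\left(c \right)} = - \frac{c + \left(-4 + 1\right)}{3} = - \frac{c - 3}{3} = - \frac{-3 + c}{3} = 1 - \frac{c}{3}$)
$\left(-47 + \left(26 + I{\left(-2,4 \right)}\right) \left(a{\left(3 \right)} + 4\right)\right)^{2} = \left(-47 + \left(26 - 0\right) \left(\left(1 - 1\right) + 4\right)\right)^{2} = \left(-47 + \left(26 + \left(-2 + 2\right)\right) \left(\left(1 - 1\right) + 4\right)\right)^{2} = \left(-47 + \left(26 + 0\right) \left(0 + 4\right)\right)^{2} = \left(-47 + 26 \cdot 4\right)^{2} = \left(-47 + 104\right)^{2} = 57^{2} = 3249$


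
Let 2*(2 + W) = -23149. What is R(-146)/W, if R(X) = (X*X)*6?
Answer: -255792/23153 ≈ -11.048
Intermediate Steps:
R(X) = 6*X**2 (R(X) = X**2*6 = 6*X**2)
W = -23153/2 (W = -2 + (1/2)*(-23149) = -2 - 23149/2 = -23153/2 ≈ -11577.)
R(-146)/W = (6*(-146)**2)/(-23153/2) = (6*21316)*(-2/23153) = 127896*(-2/23153) = -255792/23153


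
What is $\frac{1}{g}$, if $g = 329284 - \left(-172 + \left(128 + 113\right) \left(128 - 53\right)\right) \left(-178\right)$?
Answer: $\frac{1}{3516018} \approx 2.8441 \cdot 10^{-7}$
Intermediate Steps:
$g = 3516018$ ($g = 329284 - \left(-172 + 241 \cdot 75\right) \left(-178\right) = 329284 - \left(-172 + 18075\right) \left(-178\right) = 329284 - 17903 \left(-178\right) = 329284 - -3186734 = 329284 + 3186734 = 3516018$)
$\frac{1}{g} = \frac{1}{3516018}$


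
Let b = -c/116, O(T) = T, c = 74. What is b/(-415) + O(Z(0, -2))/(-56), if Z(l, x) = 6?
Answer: -35587/336980 ≈ -0.10561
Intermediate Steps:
b = -37/58 (b = -1*74/116 = -74*1/116 = -37/58 ≈ -0.63793)
b/(-415) + O(Z(0, -2))/(-56) = -37/58/(-415) + 6/(-56) = -37/58*(-1/415) + 6*(-1/56) = 37/24070 - 3/28 = -35587/336980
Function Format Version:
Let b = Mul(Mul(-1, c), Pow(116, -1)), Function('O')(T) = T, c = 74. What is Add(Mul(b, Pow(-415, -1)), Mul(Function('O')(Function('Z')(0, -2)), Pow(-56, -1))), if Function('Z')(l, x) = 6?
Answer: Rational(-35587, 336980) ≈ -0.10561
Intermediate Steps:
b = Rational(-37, 58) (b = Mul(Mul(-1, 74), Pow(116, -1)) = Mul(-74, Rational(1, 116)) = Rational(-37, 58) ≈ -0.63793)
Add(Mul(b, Pow(-415, -1)), Mul(Function('O')(Function('Z')(0, -2)), Pow(-56, -1))) = Add(Mul(Rational(-37, 58), Pow(-415, -1)), Mul(6, Pow(-56, -1))) = Add(Mul(Rational(-37, 58), Rational(-1, 415)), Mul(6, Rational(-1, 56))) = Add(Rational(37, 24070), Rational(-3, 28)) = Rational(-35587, 336980)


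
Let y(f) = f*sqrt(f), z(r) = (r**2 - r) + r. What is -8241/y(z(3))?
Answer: -2747/9 ≈ -305.22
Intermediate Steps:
z(r) = r**2
y(f) = f**(3/2)
-8241/y(z(3)) = -8241/((3**2)**(3/2)) = -8241/(9**(3/2)) = -8241/27 = -8241*1/27 = -2747/9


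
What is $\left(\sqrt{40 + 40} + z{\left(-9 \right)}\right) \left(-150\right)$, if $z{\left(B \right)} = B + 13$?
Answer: $-600 - 600 \sqrt{5} \approx -1941.6$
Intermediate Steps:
$z{\left(B \right)} = 13 + B$
$\left(\sqrt{40 + 40} + z{\left(-9 \right)}\right) \left(-150\right) = \left(\sqrt{40 + 40} + \left(13 - 9\right)\right) \left(-150\right) = \left(\sqrt{80} + 4\right) \left(-150\right) = \left(4 \sqrt{5} + 4\right) \left(-150\right) = \left(4 + 4 \sqrt{5}\right) \left(-150\right) = -600 - 600 \sqrt{5}$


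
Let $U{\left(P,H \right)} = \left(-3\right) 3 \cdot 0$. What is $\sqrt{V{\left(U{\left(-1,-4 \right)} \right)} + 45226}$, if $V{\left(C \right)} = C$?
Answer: $\sqrt{45226} \approx 212.66$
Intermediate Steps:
$U{\left(P,H \right)} = 0$ ($U{\left(P,H \right)} = \left(-9\right) 0 = 0$)
$\sqrt{V{\left(U{\left(-1,-4 \right)} \right)} + 45226} = \sqrt{0 + 45226} = \sqrt{45226}$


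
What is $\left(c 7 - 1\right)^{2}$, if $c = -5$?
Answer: $1296$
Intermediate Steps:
$\left(c 7 - 1\right)^{2} = \left(\left(-5\right) 7 - 1\right)^{2} = \left(-35 - 1\right)^{2} = \left(-36\right)^{2} = 1296$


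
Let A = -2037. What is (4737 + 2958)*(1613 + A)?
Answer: -3262680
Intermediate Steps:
(4737 + 2958)*(1613 + A) = (4737 + 2958)*(1613 - 2037) = 7695*(-424) = -3262680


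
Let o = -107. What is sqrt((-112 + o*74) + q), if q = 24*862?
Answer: sqrt(12658) ≈ 112.51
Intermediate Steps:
q = 20688
sqrt((-112 + o*74) + q) = sqrt((-112 - 107*74) + 20688) = sqrt((-112 - 7918) + 20688) = sqrt(-8030 + 20688) = sqrt(12658)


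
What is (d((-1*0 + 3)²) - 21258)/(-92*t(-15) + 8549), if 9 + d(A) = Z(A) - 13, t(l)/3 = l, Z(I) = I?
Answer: -21271/12689 ≈ -1.6763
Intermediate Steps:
t(l) = 3*l
d(A) = -22 + A (d(A) = -9 + (A - 13) = -9 + (-13 + A) = -22 + A)
(d((-1*0 + 3)²) - 21258)/(-92*t(-15) + 8549) = ((-22 + (-1*0 + 3)²) - 21258)/(-276*(-15) + 8549) = ((-22 + (0 + 3)²) - 21258)/(-92*(-45) + 8549) = ((-22 + 3²) - 21258)/(4140 + 8549) = ((-22 + 9) - 21258)/12689 = (-13 - 21258)*(1/12689) = -21271*1/12689 = -21271/12689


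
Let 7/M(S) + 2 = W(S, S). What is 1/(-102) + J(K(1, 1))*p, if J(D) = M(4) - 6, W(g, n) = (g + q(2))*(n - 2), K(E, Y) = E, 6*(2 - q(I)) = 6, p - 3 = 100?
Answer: -215377/408 ≈ -527.88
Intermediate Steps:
p = 103 (p = 3 + 100 = 103)
q(I) = 1 (q(I) = 2 - 1/6*6 = 2 - 1 = 1)
W(g, n) = (1 + g)*(-2 + n) (W(g, n) = (g + 1)*(n - 2) = (1 + g)*(-2 + n))
M(S) = 7/(-4 + S**2 - S) (M(S) = 7/(-2 + (-2 + S - 2*S + S*S)) = 7/(-2 + (-2 + S - 2*S + S**2)) = 7/(-2 + (-2 + S**2 - S)) = 7/(-4 + S**2 - S))
J(D) = -41/8 (J(D) = 7/(-4 + 4**2 - 1*4) - 6 = 7/(-4 + 16 - 4) - 6 = 7/8 - 6 = -41/8)
1/(-102) + J(K(1, 1))*p = 1/(-102) - 41/8*103 = -1/102 - 4223/8 = -215377/408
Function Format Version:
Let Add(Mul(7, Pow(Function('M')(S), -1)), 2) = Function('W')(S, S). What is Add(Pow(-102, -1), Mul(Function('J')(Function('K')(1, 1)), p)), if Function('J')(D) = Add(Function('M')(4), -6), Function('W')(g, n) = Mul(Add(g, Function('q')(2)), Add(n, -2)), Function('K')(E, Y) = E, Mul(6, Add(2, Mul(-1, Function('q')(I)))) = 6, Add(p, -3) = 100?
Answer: Rational(-215377, 408) ≈ -527.88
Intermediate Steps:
p = 103 (p = Add(3, 100) = 103)
Function('q')(I) = 1 (Function('q')(I) = Add(2, Mul(Rational(-1, 6), 6)) = Add(2, -1) = 1)
Function('W')(g, n) = Mul(Add(1, g), Add(-2, n)) (Function('W')(g, n) = Mul(Add(g, 1), Add(n, -2)) = Mul(Add(1, g), Add(-2, n)))
Function('M')(S) = Mul(7, Pow(Add(-4, Pow(S, 2), Mul(-1, S)), -1)) (Function('M')(S) = Mul(7, Pow(Add(-2, Add(-2, S, Mul(-2, S), Mul(S, S))), -1)) = Mul(7, Pow(Add(-2, Add(-2, S, Mul(-2, S), Pow(S, 2))), -1)) = Mul(7, Pow(Add(-2, Add(-2, Pow(S, 2), Mul(-1, S))), -1)) = Mul(7, Pow(Add(-4, Pow(S, 2), Mul(-1, S)), -1)))
Function('J')(D) = Rational(-41, 8) (Function('J')(D) = Add(Mul(7, Pow(Add(-4, Pow(4, 2), Mul(-1, 4)), -1)), -6) = Add(Mul(7, Pow(Add(-4, 16, -4), -1)), -6) = Add(Mul(7, Pow(8, -1)), -6) = Add(Mul(7, Rational(1, 8)), -6) = Add(Rational(7, 8), -6) = Rational(-41, 8))
Add(Pow(-102, -1), Mul(Function('J')(Function('K')(1, 1)), p)) = Add(Pow(-102, -1), Mul(Rational(-41, 8), 103)) = Add(Rational(-1, 102), Rational(-4223, 8)) = Rational(-215377, 408)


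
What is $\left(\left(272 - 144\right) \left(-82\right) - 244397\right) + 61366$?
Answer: $-193527$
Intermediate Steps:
$\left(\left(272 - 144\right) \left(-82\right) - 244397\right) + 61366 = \left(128 \left(-82\right) - 244397\right) + 61366 = \left(-10496 - 244397\right) + 61366 = -254893 + 61366 = -193527$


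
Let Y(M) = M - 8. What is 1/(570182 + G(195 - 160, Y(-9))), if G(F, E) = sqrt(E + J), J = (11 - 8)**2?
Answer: 285091/162553756566 - I*sqrt(2)/162553756566 ≈ 1.7538e-6 - 8.7e-12*I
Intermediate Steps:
Y(M) = -8 + M
J = 9 (J = 3**2 = 9)
G(F, E) = sqrt(9 + E) (G(F, E) = sqrt(E + 9) = sqrt(9 + E))
1/(570182 + G(195 - 160, Y(-9))) = 1/(570182 + sqrt(9 + (-8 - 9))) = 1/(570182 + sqrt(9 - 17)) = 1/(570182 + sqrt(-8)) = 1/(570182 + 2*I*sqrt(2))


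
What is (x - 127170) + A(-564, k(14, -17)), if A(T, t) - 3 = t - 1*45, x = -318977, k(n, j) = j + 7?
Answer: -446199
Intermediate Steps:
k(n, j) = 7 + j
A(T, t) = -42 + t (A(T, t) = 3 + (t - 1*45) = 3 + (t - 45) = 3 + (-45 + t) = -42 + t)
(x - 127170) + A(-564, k(14, -17)) = (-318977 - 127170) + (-42 + (7 - 17)) = -446147 + (-42 - 10) = -446147 - 52 = -446199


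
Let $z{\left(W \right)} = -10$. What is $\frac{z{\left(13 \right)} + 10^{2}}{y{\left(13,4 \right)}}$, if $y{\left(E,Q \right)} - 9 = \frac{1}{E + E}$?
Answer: $\frac{468}{47} \approx 9.9574$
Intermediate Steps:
$y{\left(E,Q \right)} = 9 + \frac{1}{2 E}$ ($y{\left(E,Q \right)} = 9 + \frac{1}{E + E} = 9 + \frac{1}{2 E}$)
$\frac{z{\left(13 \right)} + 10^{2}}{y{\left(13,4 \right)}} = \frac{-10 + 10^{2}}{9 + \frac{1}{2 \cdot 13}} = \frac{-10 + 100}{9 + \frac{1}{2} \cdot \frac{1}{13}} = \frac{90}{9 + \frac{1}{26}} = \frac{90}{\frac{235}{26}} = 90 \cdot \frac{26}{235} = \frac{468}{47}$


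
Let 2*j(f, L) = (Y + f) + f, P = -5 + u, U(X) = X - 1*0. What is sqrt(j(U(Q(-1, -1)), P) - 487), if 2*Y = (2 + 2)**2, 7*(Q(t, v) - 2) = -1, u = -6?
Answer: 2*I*sqrt(5894)/7 ≈ 21.935*I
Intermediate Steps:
Q(t, v) = 13/7 (Q(t, v) = 2 + (1/7)*(-1) = 2 - 1/7 = 13/7)
Y = 8 (Y = (2 + 2)**2/2 = (1/2)*4**2 = (1/2)*16 = 8)
U(X) = X (U(X) = X + 0 = X)
P = -11 (P = -5 - 6 = -11)
j(f, L) = 4 + f (j(f, L) = ((8 + f) + f)/2 = (8 + 2*f)/2 = 4 + f)
sqrt(j(U(Q(-1, -1)), P) - 487) = sqrt((4 + 13/7) - 487) = sqrt(41/7 - 487) = sqrt(-3368/7) = 2*I*sqrt(5894)/7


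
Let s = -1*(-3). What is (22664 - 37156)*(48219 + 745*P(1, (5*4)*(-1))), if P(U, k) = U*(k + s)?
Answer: -515248568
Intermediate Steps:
s = 3
P(U, k) = U*(3 + k) (P(U, k) = U*(k + 3) = U*(3 + k))
(22664 - 37156)*(48219 + 745*P(1, (5*4)*(-1))) = (22664 - 37156)*(48219 + 745*(1*(3 + (5*4)*(-1)))) = -14492*(48219 + 745*(1*(3 + 20*(-1)))) = -14492*(48219 + 745*(1*(3 - 20))) = -14492*(48219 + 745*(1*(-17))) = -14492*(48219 + 745*(-17)) = -14492*(48219 - 12665) = -14492*35554 = -515248568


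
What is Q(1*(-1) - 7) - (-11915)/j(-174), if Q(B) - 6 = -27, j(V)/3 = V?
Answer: -22877/522 ≈ -43.826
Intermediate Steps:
j(V) = 3*V
Q(B) = -21 (Q(B) = 6 - 27 = -21)
Q(1*(-1) - 7) - (-11915)/j(-174) = -21 - (-11915)/(3*(-174)) = -21 - (-11915)/(-522) = -21 - (-11915)*(-1)/522 = -21 - 1*11915/522 = -21 - 11915/522 = -22877/522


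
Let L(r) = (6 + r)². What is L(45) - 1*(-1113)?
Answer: 3714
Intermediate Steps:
L(45) - 1*(-1113) = (6 + 45)² - 1*(-1113) = 51² + 1113 = 2601 + 1113 = 3714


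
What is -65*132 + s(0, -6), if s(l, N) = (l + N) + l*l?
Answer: -8586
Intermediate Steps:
s(l, N) = N + l + l² (s(l, N) = (N + l) + l² = N + l + l²)
-65*132 + s(0, -6) = -65*132 + (-6 + 0 + 0²) = -8580 + (-6 + 0 + 0) = -8580 - 6 = -8586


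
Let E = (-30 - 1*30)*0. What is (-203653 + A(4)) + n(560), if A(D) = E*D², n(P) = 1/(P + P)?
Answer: -228091359/1120 ≈ -2.0365e+5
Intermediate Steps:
n(P) = 1/(2*P)
E = 0 (E = (-30 - 30)*0 = -60*0 = 0)
A(D) = 0 (A(D) = 0*D² = 0)
(-203653 + A(4)) + n(560) = (-203653 + 0) + (½)/560 = -203653 + (½)*(1/560) = -203653 + 1/1120 = -228091359/1120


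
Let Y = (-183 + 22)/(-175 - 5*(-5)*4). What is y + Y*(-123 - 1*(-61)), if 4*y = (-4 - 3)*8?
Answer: -11032/75 ≈ -147.09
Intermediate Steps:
Y = 161/75 (Y = -161/(-175 + 25*4) = -161/(-175 + 100) = -161/(-75) = -161*(-1/75) = 161/75 ≈ 2.1467)
y = -14 (y = ((-4 - 3)*8)/4 = (-7*8)/4 = (¼)*(-56) = -14)
y + Y*(-123 - 1*(-61)) = -14 + 161*(-123 - 1*(-61))/75 = -14 + 161*(-123 + 61)/75 = -14 + (161/75)*(-62) = -14 - 9982/75 = -11032/75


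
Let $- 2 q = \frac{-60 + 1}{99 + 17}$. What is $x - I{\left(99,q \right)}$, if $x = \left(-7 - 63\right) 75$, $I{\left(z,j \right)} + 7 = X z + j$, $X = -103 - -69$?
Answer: $- \frac{435523}{232} \approx -1877.3$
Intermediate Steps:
$X = -34$ ($X = -103 + 69 = -34$)
$q = \frac{59}{232}$ ($q = - \frac{\left(-60 + 1\right) \frac{1}{99 + 17}}{2} = - \frac{\left(-59\right) \frac{1}{116}}{2} = \left(- \frac{1}{2}\right) \left(- \frac{59}{116}\right) = \frac{59}{232} \approx 0.25431$)
$I{\left(z,j \right)} = -7 + j - 34 z$ ($I{\left(z,j \right)} = -7 + \left(- 34 z + j\right) = -7 + \left(j - 34 z\right) = -7 + j - 34 z$)
$x = -5250$ ($x = \left(-70\right) 75 = -5250$)
$x - I{\left(99,q \right)} = -5250 - \left(-7 + \frac{59}{232} - 3366\right) = -5250 - - \frac{782477}{232} = -5250 + \frac{782477}{232} = - \frac{435523}{232}$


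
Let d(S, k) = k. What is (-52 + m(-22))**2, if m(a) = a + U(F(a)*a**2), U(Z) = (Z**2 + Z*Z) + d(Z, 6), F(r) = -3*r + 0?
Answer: 4165020574905945616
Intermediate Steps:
F(r) = -3*r
U(Z) = 6 + 2*Z**2 (U(Z) = (Z**2 + Z*Z) + 6 = (Z**2 + Z**2) + 6 = 2*Z**2 + 6 = 6 + 2*Z**2)
m(a) = 6 + a + 18*a**6 (m(a) = a + (6 + 2*((-3*a)*a**2)**2) = a + (6 + 2*(-3*a**3)**2) = a + (6 + 2*(9*a**6)) = a + (6 + 18*a**6) = 6 + a + 18*a**6)
(-52 + m(-22))**2 = (-52 + (6 - 22 + 18*(-22)**6))**2 = (-52 + (6 - 22 + 18*113379904))**2 = (-52 + (6 - 22 + 2040838272))**2 = (-52 + 2040838256)**2 = 2040838204**2 = 4165020574905945616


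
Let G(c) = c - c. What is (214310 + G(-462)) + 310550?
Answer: 524860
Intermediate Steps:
G(c) = 0
(214310 + G(-462)) + 310550 = (214310 + 0) + 310550 = 214310 + 310550 = 524860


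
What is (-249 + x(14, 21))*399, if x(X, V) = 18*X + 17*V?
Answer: 143640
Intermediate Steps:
x(X, V) = 17*V + 18*X
(-249 + x(14, 21))*399 = (-249 + (17*21 + 18*14))*399 = (-249 + (357 + 252))*399 = (-249 + 609)*399 = 360*399 = 143640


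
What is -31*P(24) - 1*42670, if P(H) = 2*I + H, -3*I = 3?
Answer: -43352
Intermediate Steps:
I = -1 (I = -⅓*3 = -1)
P(H) = -2 + H (P(H) = 2*(-1) + H = -2 + H)
-31*P(24) - 1*42670 = -31*(-2 + 24) - 1*42670 = -31*22 - 42670 = -682 - 42670 = -43352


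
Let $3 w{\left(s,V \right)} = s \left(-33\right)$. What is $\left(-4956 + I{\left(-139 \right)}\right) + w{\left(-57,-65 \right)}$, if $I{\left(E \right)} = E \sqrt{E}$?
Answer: $-4329 - 139 i \sqrt{139} \approx -4329.0 - 1638.8 i$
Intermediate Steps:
$I{\left(E \right)} = E^{\frac{3}{2}}$
$w{\left(s,V \right)} = - 11 s$ ($w{\left(s,V \right)} = \frac{s \left(-33\right)}{3} = \frac{\left(-33\right) s}{3} = - 11 s$)
$\left(-4956 + I{\left(-139 \right)}\right) + w{\left(-57,-65 \right)} = \left(-4956 + \left(-139\right)^{\frac{3}{2}}\right) - -627 = \left(-4956 - 139 i \sqrt{139}\right) + 627 = -4329 - 139 i \sqrt{139}$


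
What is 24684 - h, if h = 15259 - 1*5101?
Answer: 14526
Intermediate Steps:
h = 10158 (h = 15259 - 5101 = 10158)
24684 - h = 24684 - 1*10158 = 24684 - 10158 = 14526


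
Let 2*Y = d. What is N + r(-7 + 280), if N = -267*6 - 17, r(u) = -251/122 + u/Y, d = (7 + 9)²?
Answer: -12640563/7808 ≈ -1618.9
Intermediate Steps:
d = 256 (d = 16² = 256)
Y = 128 (Y = (½)*256 = 128)
r(u) = -251/122 + u/128
N = -1619 (N = -1602 - 17 = -1619)
N + r(-7 + 280) = -1619 + (-251/122 + (-7 + 280)/128) = -1619 + (-251/122 + (1/128)*273) = -1619 + (-251/122 + 273/128) = -1619 + 589/7808 = -12640563/7808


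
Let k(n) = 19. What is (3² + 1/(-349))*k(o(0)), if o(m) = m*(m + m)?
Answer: 59660/349 ≈ 170.95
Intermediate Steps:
o(m) = 2*m² (o(m) = m*(2*m) = 2*m²)
(3² + 1/(-349))*k(o(0)) = (3² + 1/(-349))*19 = (9 - 1/349)*19 = (3140/349)*19 = 59660/349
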